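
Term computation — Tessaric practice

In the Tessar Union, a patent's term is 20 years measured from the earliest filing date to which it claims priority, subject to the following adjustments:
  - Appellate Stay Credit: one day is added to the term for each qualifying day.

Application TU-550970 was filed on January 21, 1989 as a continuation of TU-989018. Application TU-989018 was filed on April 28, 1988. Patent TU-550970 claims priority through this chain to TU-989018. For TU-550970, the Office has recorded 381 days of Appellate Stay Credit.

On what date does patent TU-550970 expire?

Earliest priority filing: 28 April 1988.
Base term: 28 April 1988 + 20 years → 28 April 2008.
Appellate Stay Credit: +381 days → 14 May 2009.

May 14, 2009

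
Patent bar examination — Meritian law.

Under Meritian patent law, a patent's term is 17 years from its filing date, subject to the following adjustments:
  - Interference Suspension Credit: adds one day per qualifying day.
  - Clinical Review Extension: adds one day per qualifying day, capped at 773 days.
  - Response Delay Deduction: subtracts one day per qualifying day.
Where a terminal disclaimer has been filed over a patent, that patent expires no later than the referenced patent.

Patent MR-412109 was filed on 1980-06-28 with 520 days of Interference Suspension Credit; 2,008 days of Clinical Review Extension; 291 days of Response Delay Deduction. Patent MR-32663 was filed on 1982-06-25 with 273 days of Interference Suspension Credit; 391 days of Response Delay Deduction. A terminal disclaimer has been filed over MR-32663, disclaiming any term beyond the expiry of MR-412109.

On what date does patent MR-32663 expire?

Natural term of MR-32663:
  Base: filing + 17 years → 25 June 1999.
  Interference Suspension Credit: +273 days → 24 March 2000.
  Response Delay Deduction: −391 days → 27 February 1999.
Expiry of referenced patent MR-412109:
  Base: filing + 17 years → 28 June 1997.
  Interference Suspension Credit: +520 days → 30 November 1998.
  Clinical Review Extension: 2008 days claimed exceeds the 773-day cap, so +773 days → 11 January 2001.
  Response Delay Deduction: −291 days → 26 March 2000.
Terminal disclaimer: MR-32663 expires on the earlier of 27 February 1999 and 26 March 2000.

1999-02-27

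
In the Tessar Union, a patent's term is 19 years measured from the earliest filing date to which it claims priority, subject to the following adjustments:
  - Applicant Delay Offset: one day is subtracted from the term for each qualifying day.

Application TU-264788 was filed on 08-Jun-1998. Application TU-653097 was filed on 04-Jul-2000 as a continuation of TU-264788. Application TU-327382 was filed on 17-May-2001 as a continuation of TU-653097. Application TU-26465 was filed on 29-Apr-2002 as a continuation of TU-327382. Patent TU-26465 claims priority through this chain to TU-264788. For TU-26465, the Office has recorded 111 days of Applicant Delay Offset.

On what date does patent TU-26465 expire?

2017-02-17

Earliest priority filing: 8 June 1998.
Base term: 8 June 1998 + 19 years → 8 June 2017.
Applicant Delay Offset: −111 days → 17 February 2017.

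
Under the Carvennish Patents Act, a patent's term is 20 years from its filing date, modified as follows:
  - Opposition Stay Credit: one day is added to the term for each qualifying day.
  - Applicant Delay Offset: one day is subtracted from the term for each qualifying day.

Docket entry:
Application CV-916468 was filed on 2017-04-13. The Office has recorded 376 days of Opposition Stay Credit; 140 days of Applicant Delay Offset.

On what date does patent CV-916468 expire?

December 5, 2037

Base term: filing date + 20 years → 13 April 2037.
Opposition Stay Credit: +376 days → 24 April 2038.
Applicant Delay Offset: −140 days → 5 December 2037.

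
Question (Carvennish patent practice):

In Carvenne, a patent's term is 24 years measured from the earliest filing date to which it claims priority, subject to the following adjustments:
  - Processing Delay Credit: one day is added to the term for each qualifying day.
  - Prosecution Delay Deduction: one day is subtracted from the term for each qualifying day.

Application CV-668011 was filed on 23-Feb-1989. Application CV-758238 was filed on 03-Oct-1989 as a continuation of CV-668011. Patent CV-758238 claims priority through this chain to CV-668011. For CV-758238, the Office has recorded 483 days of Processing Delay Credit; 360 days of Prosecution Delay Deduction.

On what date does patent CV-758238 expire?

2013-06-26

Earliest priority filing: 23 February 1989.
Base term: 23 February 1989 + 24 years → 23 February 2013.
Processing Delay Credit: +483 days → 21 June 2014.
Prosecution Delay Deduction: −360 days → 26 June 2013.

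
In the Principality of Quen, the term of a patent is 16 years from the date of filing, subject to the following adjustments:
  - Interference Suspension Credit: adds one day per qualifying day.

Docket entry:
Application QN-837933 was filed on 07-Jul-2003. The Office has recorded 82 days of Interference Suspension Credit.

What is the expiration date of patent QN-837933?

2019-09-27

Base term: filing date + 16 years → 7 July 2019.
Interference Suspension Credit: +82 days → 27 September 2019.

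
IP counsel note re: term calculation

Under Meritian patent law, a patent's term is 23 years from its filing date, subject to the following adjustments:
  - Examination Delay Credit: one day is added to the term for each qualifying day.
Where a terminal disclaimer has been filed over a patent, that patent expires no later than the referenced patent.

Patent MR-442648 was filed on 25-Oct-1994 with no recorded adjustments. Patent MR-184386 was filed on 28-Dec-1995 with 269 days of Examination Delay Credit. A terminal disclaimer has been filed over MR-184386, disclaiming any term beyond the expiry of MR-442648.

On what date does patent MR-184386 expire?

Natural term of MR-184386:
  Base: filing + 23 years → 28 December 2018.
  Examination Delay Credit: +269 days → 23 September 2019.
Expiry of referenced patent MR-442648:
  Base: filing + 23 years → 25 October 2017.
Terminal disclaimer: MR-184386 expires on the earlier of 23 September 2019 and 25 October 2017.

October 25, 2017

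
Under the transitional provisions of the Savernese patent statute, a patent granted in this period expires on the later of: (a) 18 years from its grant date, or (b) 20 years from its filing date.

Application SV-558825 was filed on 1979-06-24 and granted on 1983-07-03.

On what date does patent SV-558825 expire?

July 3, 2001

(a) grant + 18 years → 3 July 2001.
(b) filing + 20 years → 24 June 1999.
Later of the two: 3 July 2001.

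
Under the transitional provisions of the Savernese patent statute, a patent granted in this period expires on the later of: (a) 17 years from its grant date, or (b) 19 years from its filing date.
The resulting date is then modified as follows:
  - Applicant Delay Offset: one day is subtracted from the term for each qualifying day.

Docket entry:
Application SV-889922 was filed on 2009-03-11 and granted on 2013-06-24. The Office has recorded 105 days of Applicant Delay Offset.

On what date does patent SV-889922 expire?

(a) grant + 17 years → 24 June 2030.
(b) filing + 19 years → 11 March 2028.
Later of the two: 24 June 2030.
Applicant Delay Offset: −105 days → 11 March 2030.

March 11, 2030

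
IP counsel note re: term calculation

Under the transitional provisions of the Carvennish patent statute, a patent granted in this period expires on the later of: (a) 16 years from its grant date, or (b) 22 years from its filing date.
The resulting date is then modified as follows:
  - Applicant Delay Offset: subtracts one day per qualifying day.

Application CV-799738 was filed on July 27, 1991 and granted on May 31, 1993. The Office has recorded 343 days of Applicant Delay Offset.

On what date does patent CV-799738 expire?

2012-08-18

(a) grant + 16 years → 31 May 2009.
(b) filing + 22 years → 27 July 2013.
Later of the two: 27 July 2013.
Applicant Delay Offset: −343 days → 18 August 2012.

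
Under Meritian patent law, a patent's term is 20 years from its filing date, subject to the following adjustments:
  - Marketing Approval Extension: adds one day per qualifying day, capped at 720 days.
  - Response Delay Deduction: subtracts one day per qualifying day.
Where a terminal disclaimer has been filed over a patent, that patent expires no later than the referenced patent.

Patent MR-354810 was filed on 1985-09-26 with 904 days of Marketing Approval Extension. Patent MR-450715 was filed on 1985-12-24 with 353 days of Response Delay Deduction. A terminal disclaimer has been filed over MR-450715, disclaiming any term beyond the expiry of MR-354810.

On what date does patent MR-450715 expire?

January 5, 2005

Natural term of MR-450715:
  Base: filing + 20 years → 24 December 2005.
  Response Delay Deduction: −353 days → 5 January 2005.
Expiry of referenced patent MR-354810:
  Base: filing + 20 years → 26 September 2005.
  Marketing Approval Extension: 904 days claimed exceeds the 720-day cap, so +720 days → 16 September 2007.
Terminal disclaimer: MR-450715 expires on the earlier of 5 January 2005 and 16 September 2007.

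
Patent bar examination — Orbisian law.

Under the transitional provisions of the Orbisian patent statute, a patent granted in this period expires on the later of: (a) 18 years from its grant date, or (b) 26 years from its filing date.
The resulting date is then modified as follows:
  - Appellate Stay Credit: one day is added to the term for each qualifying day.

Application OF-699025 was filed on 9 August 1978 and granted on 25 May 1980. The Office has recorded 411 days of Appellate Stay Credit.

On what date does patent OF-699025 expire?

2005-09-24

(a) grant + 18 years → 25 May 1998.
(b) filing + 26 years → 9 August 2004.
Later of the two: 9 August 2004.
Appellate Stay Credit: +411 days → 24 September 2005.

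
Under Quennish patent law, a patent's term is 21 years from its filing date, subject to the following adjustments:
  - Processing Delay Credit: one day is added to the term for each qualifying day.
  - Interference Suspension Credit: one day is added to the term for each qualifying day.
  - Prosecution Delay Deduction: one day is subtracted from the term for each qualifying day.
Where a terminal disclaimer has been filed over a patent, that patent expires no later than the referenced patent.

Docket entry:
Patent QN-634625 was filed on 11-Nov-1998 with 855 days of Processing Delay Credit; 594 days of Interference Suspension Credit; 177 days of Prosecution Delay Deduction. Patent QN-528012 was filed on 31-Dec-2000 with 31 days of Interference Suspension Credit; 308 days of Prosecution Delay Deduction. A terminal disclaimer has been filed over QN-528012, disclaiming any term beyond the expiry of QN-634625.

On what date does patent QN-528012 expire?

2021-03-29

Natural term of QN-528012:
  Base: filing + 21 years → 31 December 2021.
  Interference Suspension Credit: +31 days → 31 January 2022.
  Prosecution Delay Deduction: −308 days → 29 March 2021.
Expiry of referenced patent QN-634625:
  Base: filing + 21 years → 11 November 2019.
  Processing Delay Credit: +855 days → 15 March 2022.
  Interference Suspension Credit: +594 days → 30 October 2023.
  Prosecution Delay Deduction: −177 days → 6 May 2023.
Terminal disclaimer: QN-528012 expires on the earlier of 29 March 2021 and 6 May 2023.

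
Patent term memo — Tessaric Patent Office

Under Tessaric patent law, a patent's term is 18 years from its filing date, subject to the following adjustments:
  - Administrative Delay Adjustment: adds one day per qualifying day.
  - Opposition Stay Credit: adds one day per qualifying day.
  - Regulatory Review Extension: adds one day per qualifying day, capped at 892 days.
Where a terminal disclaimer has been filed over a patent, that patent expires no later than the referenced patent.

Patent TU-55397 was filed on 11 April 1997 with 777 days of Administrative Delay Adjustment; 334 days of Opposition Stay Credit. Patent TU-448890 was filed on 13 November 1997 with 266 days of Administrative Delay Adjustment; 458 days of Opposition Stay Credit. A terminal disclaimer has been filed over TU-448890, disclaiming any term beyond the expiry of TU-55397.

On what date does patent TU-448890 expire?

November 6, 2017

Natural term of TU-448890:
  Base: filing + 18 years → 13 November 2015.
  Administrative Delay Adjustment: +266 days → 5 August 2016.
  Opposition Stay Credit: +458 days → 6 November 2017.
Expiry of referenced patent TU-55397:
  Base: filing + 18 years → 11 April 2015.
  Administrative Delay Adjustment: +777 days → 27 May 2017.
  Opposition Stay Credit: +334 days → 26 April 2018.
Terminal disclaimer: TU-448890 expires on the earlier of 6 November 2017 and 26 April 2018.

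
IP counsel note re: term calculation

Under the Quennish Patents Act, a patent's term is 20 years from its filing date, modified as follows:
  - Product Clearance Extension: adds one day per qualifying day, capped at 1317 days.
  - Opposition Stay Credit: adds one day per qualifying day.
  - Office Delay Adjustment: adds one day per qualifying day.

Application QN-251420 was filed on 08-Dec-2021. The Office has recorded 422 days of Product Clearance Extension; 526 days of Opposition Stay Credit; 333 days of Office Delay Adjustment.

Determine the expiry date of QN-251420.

Base term: filing date + 20 years → 8 December 2041.
Product Clearance Extension: 422 days (within the 1317-day cap) → +422 days → 3 February 2043.
Opposition Stay Credit: +526 days → 13 July 2044.
Office Delay Adjustment: +333 days → 11 June 2045.

2045-06-11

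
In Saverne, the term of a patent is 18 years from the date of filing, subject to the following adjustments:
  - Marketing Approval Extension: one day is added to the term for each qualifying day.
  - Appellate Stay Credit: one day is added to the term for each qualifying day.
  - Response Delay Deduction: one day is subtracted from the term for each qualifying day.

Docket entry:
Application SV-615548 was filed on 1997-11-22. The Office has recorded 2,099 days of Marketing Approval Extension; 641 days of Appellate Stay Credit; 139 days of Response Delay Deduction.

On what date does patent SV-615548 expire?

January 5, 2023

Base term: filing date + 18 years → 22 November 2015.
Marketing Approval Extension: +2099 days → 21 August 2021.
Appellate Stay Credit: +641 days → 24 May 2023.
Response Delay Deduction: −139 days → 5 January 2023.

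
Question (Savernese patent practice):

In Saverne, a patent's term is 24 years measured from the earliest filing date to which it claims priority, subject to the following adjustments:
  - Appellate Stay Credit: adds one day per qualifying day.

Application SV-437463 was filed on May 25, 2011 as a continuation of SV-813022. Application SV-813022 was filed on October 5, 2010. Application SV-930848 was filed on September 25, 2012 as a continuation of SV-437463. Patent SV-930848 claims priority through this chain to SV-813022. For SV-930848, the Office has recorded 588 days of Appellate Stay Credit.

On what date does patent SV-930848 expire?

Earliest priority filing: 5 October 2010.
Base term: 5 October 2010 + 24 years → 5 October 2034.
Appellate Stay Credit: +588 days → 15 May 2036.

May 15, 2036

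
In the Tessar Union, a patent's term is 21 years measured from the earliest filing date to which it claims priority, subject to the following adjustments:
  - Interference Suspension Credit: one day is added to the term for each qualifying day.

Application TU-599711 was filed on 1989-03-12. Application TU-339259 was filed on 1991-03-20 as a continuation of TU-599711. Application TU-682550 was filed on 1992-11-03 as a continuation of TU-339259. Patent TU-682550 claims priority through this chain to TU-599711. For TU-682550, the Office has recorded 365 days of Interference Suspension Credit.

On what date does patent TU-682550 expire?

2011-03-12

Earliest priority filing: 12 March 1989.
Base term: 12 March 1989 + 21 years → 12 March 2010.
Interference Suspension Credit: +365 days → 12 March 2011.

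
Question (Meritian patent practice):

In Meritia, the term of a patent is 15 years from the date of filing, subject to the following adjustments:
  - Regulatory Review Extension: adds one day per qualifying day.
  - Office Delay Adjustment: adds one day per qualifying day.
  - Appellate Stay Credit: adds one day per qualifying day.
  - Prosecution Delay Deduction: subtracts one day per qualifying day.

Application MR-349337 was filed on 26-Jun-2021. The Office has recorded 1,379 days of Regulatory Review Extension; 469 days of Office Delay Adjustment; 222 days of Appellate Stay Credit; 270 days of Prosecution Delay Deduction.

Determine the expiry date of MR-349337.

Base term: filing date + 15 years → 26 June 2036.
Regulatory Review Extension: +1379 days → 5 April 2040.
Office Delay Adjustment: +469 days → 18 July 2041.
Appellate Stay Credit: +222 days → 25 February 2042.
Prosecution Delay Deduction: −270 days → 31 May 2041.

May 31, 2041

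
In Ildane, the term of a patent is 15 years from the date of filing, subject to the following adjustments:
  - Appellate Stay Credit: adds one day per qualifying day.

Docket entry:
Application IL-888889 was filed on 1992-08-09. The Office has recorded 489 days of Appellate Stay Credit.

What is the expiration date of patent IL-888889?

Base term: filing date + 15 years → 9 August 2007.
Appellate Stay Credit: +489 days → 10 December 2008.

2008-12-10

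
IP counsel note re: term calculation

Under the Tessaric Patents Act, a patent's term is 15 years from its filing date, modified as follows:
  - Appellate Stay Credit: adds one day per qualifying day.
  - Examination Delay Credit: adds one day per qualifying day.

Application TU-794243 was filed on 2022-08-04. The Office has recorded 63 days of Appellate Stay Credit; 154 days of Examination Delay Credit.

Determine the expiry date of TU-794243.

March 9, 2038

Base term: filing date + 15 years → 4 August 2037.
Appellate Stay Credit: +63 days → 6 October 2037.
Examination Delay Credit: +154 days → 9 March 2038.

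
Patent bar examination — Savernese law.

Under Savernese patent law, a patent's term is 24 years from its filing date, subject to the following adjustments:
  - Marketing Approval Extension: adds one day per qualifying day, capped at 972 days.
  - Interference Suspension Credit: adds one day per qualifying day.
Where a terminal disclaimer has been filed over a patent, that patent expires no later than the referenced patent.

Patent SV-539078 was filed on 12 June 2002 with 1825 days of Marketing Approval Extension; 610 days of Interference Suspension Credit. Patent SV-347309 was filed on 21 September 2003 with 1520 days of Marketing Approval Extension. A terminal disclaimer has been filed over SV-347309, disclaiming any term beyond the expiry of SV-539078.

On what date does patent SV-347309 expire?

May 20, 2030

Natural term of SV-347309:
  Base: filing + 24 years → 21 September 2027.
  Marketing Approval Extension: 1520 days claimed exceeds the 972-day cap, so +972 days → 20 May 2030.
Expiry of referenced patent SV-539078:
  Base: filing + 24 years → 12 June 2026.
  Marketing Approval Extension: 1825 days claimed exceeds the 972-day cap, so +972 days → 8 February 2029.
  Interference Suspension Credit: +610 days → 11 October 2030.
Terminal disclaimer: SV-347309 expires on the earlier of 20 May 2030 and 11 October 2030.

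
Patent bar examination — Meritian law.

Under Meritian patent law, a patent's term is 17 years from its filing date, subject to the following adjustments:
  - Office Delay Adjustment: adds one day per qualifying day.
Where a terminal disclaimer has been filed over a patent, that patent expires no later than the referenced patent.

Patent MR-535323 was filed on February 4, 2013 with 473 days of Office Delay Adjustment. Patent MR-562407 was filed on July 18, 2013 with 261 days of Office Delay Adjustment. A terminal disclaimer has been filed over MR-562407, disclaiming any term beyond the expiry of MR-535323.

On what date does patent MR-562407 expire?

Natural term of MR-562407:
  Base: filing + 17 years → 18 July 2030.
  Office Delay Adjustment: +261 days → 5 April 2031.
Expiry of referenced patent MR-535323:
  Base: filing + 17 years → 4 February 2030.
  Office Delay Adjustment: +473 days → 23 May 2031.
Terminal disclaimer: MR-562407 expires on the earlier of 5 April 2031 and 23 May 2031.

2031-04-05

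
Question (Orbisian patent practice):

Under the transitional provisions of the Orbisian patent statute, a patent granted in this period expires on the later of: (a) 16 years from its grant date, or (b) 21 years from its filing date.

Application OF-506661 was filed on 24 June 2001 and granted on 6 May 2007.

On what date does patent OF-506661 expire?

May 6, 2023

(a) grant + 16 years → 6 May 2023.
(b) filing + 21 years → 24 June 2022.
Later of the two: 6 May 2023.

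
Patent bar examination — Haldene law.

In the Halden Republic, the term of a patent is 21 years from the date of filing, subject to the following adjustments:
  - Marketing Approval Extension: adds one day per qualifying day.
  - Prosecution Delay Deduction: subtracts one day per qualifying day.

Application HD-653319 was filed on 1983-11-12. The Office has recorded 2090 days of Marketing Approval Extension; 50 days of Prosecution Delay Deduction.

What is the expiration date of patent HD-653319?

Base term: filing date + 21 years → 12 November 2004.
Marketing Approval Extension: +2090 days → 3 August 2010.
Prosecution Delay Deduction: −50 days → 14 June 2010.

2010-06-14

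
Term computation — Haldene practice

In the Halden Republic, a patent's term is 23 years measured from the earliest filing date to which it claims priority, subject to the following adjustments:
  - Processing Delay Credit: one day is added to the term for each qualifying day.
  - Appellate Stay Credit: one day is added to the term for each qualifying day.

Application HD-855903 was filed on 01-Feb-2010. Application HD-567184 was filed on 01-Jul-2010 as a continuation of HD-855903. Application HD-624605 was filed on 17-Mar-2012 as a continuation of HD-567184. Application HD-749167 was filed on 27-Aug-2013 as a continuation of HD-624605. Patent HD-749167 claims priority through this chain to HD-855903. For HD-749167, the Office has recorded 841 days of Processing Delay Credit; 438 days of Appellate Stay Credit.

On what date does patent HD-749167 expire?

2036-08-03

Earliest priority filing: 1 February 2010.
Base term: 1 February 2010 + 23 years → 1 February 2033.
Processing Delay Credit: +841 days → 23 May 2035.
Appellate Stay Credit: +438 days → 3 August 2036.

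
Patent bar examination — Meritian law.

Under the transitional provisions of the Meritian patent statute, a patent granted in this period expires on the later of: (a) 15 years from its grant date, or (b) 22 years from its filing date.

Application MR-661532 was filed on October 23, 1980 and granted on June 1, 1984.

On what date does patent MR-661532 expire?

2002-10-23

(a) grant + 15 years → 1 June 1999.
(b) filing + 22 years → 23 October 2002.
Later of the two: 23 October 2002.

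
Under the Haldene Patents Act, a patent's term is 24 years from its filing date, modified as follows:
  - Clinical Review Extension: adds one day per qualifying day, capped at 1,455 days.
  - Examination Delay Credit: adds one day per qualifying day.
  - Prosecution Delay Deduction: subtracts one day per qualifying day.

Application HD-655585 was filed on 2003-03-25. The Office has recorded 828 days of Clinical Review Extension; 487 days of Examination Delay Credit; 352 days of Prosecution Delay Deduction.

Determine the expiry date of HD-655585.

Base term: filing date + 24 years → 25 March 2027.
Clinical Review Extension: 828 days (within the 1455-day cap) → +828 days → 30 June 2029.
Examination Delay Credit: +487 days → 30 October 2030.
Prosecution Delay Deduction: −352 days → 12 November 2029.

November 12, 2029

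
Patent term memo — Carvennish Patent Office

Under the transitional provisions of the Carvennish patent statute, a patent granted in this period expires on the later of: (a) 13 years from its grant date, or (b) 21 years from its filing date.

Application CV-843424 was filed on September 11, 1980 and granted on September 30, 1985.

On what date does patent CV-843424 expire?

(a) grant + 13 years → 30 September 1998.
(b) filing + 21 years → 11 September 2001.
Later of the two: 11 September 2001.

2001-09-11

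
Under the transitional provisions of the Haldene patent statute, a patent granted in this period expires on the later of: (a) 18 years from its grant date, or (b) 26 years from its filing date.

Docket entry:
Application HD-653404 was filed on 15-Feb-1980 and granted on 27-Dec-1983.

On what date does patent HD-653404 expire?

(a) grant + 18 years → 27 December 2001.
(b) filing + 26 years → 15 February 2006.
Later of the two: 15 February 2006.

February 15, 2006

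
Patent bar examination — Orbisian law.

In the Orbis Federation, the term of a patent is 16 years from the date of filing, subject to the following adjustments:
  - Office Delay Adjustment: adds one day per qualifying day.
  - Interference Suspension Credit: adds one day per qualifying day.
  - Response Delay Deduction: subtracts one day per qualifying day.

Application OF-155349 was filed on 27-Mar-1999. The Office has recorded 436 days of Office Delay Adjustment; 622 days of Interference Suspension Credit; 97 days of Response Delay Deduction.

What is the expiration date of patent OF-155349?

2017-11-12

Base term: filing date + 16 years → 27 March 2015.
Office Delay Adjustment: +436 days → 5 June 2016.
Interference Suspension Credit: +622 days → 17 February 2018.
Response Delay Deduction: −97 days → 12 November 2017.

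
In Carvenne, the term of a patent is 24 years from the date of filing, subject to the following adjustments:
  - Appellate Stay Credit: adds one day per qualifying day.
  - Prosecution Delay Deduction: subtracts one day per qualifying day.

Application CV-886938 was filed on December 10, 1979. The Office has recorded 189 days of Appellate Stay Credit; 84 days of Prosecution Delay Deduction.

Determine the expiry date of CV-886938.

Base term: filing date + 24 years → 10 December 2003.
Appellate Stay Credit: +189 days → 16 June 2004.
Prosecution Delay Deduction: −84 days → 24 March 2004.

March 24, 2004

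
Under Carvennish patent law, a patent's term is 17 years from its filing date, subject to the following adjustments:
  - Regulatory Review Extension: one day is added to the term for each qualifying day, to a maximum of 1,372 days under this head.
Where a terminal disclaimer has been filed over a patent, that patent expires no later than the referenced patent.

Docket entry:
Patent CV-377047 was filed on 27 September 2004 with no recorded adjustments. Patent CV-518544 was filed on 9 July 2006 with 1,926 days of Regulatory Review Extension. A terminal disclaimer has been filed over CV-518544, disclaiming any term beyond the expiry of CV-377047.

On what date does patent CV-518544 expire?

Natural term of CV-518544:
  Base: filing + 17 years → 9 July 2023.
  Regulatory Review Extension: 1926 days claimed exceeds the 1372-day cap, so +1372 days → 11 April 2027.
Expiry of referenced patent CV-377047:
  Base: filing + 17 years → 27 September 2021.
Terminal disclaimer: CV-518544 expires on the earlier of 11 April 2027 and 27 September 2021.

September 27, 2021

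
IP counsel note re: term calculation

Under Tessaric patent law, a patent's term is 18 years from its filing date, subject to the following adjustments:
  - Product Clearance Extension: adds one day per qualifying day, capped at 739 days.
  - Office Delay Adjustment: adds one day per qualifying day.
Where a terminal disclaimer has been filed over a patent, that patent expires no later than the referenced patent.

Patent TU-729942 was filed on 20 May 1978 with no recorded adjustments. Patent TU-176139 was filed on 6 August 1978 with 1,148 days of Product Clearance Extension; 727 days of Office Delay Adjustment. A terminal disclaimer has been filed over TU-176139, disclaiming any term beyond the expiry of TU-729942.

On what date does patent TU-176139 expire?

Natural term of TU-176139:
  Base: filing + 18 years → 6 August 1996.
  Product Clearance Extension: 1148 days claimed exceeds the 739-day cap, so +739 days → 15 August 1998.
  Office Delay Adjustment: +727 days → 11 August 2000.
Expiry of referenced patent TU-729942:
  Base: filing + 18 years → 20 May 1996.
Terminal disclaimer: TU-176139 expires on the earlier of 11 August 2000 and 20 May 1996.

1996-05-20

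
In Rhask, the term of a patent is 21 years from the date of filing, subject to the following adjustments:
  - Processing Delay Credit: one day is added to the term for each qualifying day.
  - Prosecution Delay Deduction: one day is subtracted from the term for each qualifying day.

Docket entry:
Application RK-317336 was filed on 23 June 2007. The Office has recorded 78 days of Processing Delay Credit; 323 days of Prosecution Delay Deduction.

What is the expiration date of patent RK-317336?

Base term: filing date + 21 years → 23 June 2028.
Processing Delay Credit: +78 days → 9 September 2028.
Prosecution Delay Deduction: −323 days → 22 October 2027.

October 22, 2027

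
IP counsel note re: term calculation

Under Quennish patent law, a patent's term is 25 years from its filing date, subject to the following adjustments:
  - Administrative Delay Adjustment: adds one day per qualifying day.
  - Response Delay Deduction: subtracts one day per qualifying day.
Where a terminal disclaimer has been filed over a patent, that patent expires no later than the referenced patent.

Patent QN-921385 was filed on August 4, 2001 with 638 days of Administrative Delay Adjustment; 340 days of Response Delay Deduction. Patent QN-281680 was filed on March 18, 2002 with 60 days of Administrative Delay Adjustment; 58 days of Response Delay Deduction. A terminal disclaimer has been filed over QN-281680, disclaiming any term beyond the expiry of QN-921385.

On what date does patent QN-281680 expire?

Natural term of QN-281680:
  Base: filing + 25 years → 18 March 2027.
  Administrative Delay Adjustment: +60 days → 17 May 2027.
  Response Delay Deduction: −58 days → 20 March 2027.
Expiry of referenced patent QN-921385:
  Base: filing + 25 years → 4 August 2026.
  Administrative Delay Adjustment: +638 days → 3 May 2028.
  Response Delay Deduction: −340 days → 29 May 2027.
Terminal disclaimer: QN-281680 expires on the earlier of 20 March 2027 and 29 May 2027.

March 20, 2027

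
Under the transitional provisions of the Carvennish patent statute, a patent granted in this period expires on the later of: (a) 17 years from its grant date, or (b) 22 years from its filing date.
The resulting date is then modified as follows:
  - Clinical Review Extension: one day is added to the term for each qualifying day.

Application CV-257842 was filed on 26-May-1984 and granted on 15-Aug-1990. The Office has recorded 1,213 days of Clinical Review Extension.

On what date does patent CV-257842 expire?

December 10, 2010

(a) grant + 17 years → 15 August 2007.
(b) filing + 22 years → 26 May 2006.
Later of the two: 15 August 2007.
Clinical Review Extension: +1213 days → 10 December 2010.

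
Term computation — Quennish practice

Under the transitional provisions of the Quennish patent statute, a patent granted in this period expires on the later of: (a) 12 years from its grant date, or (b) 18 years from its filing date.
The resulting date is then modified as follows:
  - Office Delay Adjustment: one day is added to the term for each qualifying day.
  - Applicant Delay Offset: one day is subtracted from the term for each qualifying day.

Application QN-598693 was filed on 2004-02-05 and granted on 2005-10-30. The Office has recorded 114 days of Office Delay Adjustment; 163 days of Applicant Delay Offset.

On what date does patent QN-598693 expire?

(a) grant + 12 years → 30 October 2017.
(b) filing + 18 years → 5 February 2022.
Later of the two: 5 February 2022.
Office Delay Adjustment: +114 days → 30 May 2022.
Applicant Delay Offset: −163 days → 18 December 2021.

December 18, 2021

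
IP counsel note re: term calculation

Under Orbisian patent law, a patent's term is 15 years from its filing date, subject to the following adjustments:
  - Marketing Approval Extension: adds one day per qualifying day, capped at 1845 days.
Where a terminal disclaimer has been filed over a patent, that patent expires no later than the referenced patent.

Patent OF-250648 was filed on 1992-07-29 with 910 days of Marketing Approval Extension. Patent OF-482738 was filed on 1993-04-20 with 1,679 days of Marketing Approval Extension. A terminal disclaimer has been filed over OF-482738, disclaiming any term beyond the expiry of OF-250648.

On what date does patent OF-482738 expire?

2010-01-24

Natural term of OF-482738:
  Base: filing + 15 years → 20 April 2008.
  Marketing Approval Extension: 1679 days (within the 1845-day cap) → +1679 days → 24 November 2012.
Expiry of referenced patent OF-250648:
  Base: filing + 15 years → 29 July 2007.
  Marketing Approval Extension: 910 days (within the 1845-day cap) → +910 days → 24 January 2010.
Terminal disclaimer: OF-482738 expires on the earlier of 24 November 2012 and 24 January 2010.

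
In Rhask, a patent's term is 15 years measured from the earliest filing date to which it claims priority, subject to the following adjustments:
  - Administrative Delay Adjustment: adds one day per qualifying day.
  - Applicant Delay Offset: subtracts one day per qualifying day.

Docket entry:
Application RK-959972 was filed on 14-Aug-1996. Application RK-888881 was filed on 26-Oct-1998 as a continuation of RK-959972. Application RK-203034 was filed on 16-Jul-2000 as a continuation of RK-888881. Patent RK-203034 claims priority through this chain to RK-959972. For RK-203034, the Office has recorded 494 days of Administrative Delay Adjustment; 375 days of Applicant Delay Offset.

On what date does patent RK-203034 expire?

2011-12-11

Earliest priority filing: 14 August 1996.
Base term: 14 August 1996 + 15 years → 14 August 2011.
Administrative Delay Adjustment: +494 days → 20 December 2012.
Applicant Delay Offset: −375 days → 11 December 2011.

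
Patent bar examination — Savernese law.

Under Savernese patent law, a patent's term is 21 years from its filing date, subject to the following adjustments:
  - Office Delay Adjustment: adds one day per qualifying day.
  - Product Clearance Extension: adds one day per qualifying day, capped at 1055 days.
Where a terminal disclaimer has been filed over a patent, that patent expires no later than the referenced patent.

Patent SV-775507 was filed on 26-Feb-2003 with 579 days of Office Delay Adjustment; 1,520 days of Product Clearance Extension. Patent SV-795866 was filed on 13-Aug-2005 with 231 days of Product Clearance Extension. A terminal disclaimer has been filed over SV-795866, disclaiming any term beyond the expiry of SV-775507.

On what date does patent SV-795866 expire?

April 1, 2027

Natural term of SV-795866:
  Base: filing + 21 years → 13 August 2026.
  Product Clearance Extension: 231 days (within the 1055-day cap) → +231 days → 1 April 2027.
Expiry of referenced patent SV-775507:
  Base: filing + 21 years → 26 February 2024.
  Office Delay Adjustment: +579 days → 27 September 2025.
  Product Clearance Extension: 1520 days claimed exceeds the 1055-day cap, so +1055 days → 17 August 2028.
Terminal disclaimer: SV-795866 expires on the earlier of 1 April 2027 and 17 August 2028.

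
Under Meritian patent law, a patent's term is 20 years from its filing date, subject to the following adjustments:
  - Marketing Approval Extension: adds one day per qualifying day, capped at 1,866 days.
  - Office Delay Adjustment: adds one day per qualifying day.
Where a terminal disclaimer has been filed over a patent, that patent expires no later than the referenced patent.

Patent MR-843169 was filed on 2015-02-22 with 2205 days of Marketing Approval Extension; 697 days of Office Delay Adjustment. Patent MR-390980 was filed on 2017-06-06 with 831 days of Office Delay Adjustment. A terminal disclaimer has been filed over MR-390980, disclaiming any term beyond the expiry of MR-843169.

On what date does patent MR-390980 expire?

September 15, 2039

Natural term of MR-390980:
  Base: filing + 20 years → 6 June 2037.
  Office Delay Adjustment: +831 days → 15 September 2039.
Expiry of referenced patent MR-843169:
  Base: filing + 20 years → 22 February 2035.
  Marketing Approval Extension: 2205 days claimed exceeds the 1866-day cap, so +1866 days → 2 April 2040.
  Office Delay Adjustment: +697 days → 28 February 2042.
Terminal disclaimer: MR-390980 expires on the earlier of 15 September 2039 and 28 February 2042.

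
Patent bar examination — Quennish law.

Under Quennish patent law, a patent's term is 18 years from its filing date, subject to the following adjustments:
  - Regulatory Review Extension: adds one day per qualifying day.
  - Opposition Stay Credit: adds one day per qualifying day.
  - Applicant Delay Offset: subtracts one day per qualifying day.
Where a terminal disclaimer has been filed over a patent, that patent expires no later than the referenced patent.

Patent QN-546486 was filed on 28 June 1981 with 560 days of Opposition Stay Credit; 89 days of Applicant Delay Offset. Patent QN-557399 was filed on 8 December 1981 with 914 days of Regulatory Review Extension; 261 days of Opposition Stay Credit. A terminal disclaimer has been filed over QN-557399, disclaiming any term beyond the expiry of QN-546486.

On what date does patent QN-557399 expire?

2000-10-11

Natural term of QN-557399:
  Base: filing + 18 years → 8 December 1999.
  Regulatory Review Extension: +914 days → 9 June 2002.
  Opposition Stay Credit: +261 days → 25 February 2003.
Expiry of referenced patent QN-546486:
  Base: filing + 18 years → 28 June 1999.
  Opposition Stay Credit: +560 days → 8 January 2001.
  Applicant Delay Offset: −89 days → 11 October 2000.
Terminal disclaimer: QN-557399 expires on the earlier of 25 February 2003 and 11 October 2000.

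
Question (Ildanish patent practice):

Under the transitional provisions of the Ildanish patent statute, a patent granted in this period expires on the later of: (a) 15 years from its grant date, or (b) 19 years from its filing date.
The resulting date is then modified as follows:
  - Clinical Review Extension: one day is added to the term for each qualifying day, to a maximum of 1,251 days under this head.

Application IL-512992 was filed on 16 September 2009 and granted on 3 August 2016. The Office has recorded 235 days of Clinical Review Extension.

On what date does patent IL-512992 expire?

(a) grant + 15 years → 3 August 2031.
(b) filing + 19 years → 16 September 2028.
Later of the two: 3 August 2031.
Clinical Review Extension: 235 days (within the 1251-day cap) → +235 days → 25 March 2032.

2032-03-25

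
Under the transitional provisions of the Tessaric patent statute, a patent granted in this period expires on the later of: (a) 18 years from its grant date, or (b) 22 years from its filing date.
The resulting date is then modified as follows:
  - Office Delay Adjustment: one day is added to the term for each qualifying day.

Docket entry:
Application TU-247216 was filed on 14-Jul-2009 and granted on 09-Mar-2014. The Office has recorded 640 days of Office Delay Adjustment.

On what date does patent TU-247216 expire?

2033-12-09

(a) grant + 18 years → 9 March 2032.
(b) filing + 22 years → 14 July 2031.
Later of the two: 9 March 2032.
Office Delay Adjustment: +640 days → 9 December 2033.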